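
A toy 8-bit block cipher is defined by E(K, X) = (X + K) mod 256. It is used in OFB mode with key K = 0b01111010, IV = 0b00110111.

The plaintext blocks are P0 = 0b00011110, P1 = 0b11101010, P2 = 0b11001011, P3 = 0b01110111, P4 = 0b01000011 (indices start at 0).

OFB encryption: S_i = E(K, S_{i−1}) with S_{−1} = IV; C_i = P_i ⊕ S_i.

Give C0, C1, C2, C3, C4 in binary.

C0: S = E(K, 0b00110111) = 0b10110001; 0b00011110 ⊕ 0b10110001 = 0b10101111.
C1: S = E(K, 0b10110001) = 0b00101011; 0b11101010 ⊕ 0b00101011 = 0b11000001.
C2: S = E(K, 0b00101011) = 0b10100101; 0b11001011 ⊕ 0b10100101 = 0b01101110.
C3: S = E(K, 0b10100101) = 0b00011111; 0b01110111 ⊕ 0b00011111 = 0b01101000.
C4: S = E(K, 0b00011111) = 0b10011001; 0b01000011 ⊕ 0b10011001 = 0b11011010.

C0 = 0b10101111, C1 = 0b11000001, C2 = 0b01101110, C3 = 0b01101000, C4 = 0b11011010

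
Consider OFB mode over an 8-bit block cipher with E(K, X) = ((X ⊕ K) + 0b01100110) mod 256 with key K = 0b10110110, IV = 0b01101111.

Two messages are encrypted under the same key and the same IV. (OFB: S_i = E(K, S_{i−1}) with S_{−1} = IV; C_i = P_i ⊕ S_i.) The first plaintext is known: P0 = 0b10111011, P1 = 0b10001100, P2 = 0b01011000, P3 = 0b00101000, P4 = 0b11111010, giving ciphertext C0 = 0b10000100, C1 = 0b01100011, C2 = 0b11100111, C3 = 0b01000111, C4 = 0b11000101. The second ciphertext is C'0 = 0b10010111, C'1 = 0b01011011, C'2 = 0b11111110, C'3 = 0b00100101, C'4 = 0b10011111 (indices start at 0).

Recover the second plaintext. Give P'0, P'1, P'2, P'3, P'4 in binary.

P'0 = 0b10101000, P'1 = 0b10110100, P'2 = 0b01000001, P'3 = 0b01001010, P'4 = 0b10100000

In OFB with a reused IV, both messages share the same keystream S_i, so C_i ⊕ C'_i = P_i ⊕ P'_i and thus P'_i = P_i ⊕ C_i ⊕ C'_i.
P'0: 0b10111011 ⊕ 0b10000100 ⊕ 0b10010111 = 0b10101000.
P'1: 0b10001100 ⊕ 0b01100011 ⊕ 0b01011011 = 0b10110100.
P'2: 0b01011000 ⊕ 0b11100111 ⊕ 0b11111110 = 0b01000001.
P'3: 0b00101000 ⊕ 0b01000111 ⊕ 0b00100101 = 0b01001010.
P'4: 0b11111010 ⊕ 0b11000101 ⊕ 0b10011111 = 0b10100000.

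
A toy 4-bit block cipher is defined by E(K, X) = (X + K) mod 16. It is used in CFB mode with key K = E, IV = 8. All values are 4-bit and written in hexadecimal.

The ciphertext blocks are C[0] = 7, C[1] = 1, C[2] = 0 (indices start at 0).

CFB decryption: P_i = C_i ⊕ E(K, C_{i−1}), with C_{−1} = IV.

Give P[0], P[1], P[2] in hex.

P[0] = 1, P[1] = 4, P[2] = F

P[0]: E(K, 8) = 6; 7 ⊕ 6 = 1.
P[1]: E(K, 7) = 5; 1 ⊕ 5 = 4.
P[2]: E(K, 1) = F; 0 ⊕ F = F.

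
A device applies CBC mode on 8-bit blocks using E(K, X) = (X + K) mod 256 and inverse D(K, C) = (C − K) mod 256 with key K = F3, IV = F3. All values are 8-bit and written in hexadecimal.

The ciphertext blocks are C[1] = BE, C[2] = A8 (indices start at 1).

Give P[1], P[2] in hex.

CBC decryption: P_i = D(K, C_i) ⊕ C_{i−1}, with C_{0} = IV.
P[1]: D(K, BE) = CB; CB ⊕ F3 = 38.
P[2]: D(K, A8) = B5; B5 ⊕ BE = 0B.

P[1] = 38, P[2] = 0B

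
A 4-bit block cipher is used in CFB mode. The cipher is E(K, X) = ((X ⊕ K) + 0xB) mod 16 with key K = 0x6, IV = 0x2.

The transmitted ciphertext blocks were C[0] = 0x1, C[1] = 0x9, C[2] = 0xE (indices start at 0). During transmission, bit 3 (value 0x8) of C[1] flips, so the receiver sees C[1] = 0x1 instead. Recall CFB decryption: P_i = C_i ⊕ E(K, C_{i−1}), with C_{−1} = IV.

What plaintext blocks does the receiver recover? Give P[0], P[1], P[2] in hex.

P[0] = 0xE, P[1] = 0x3, P[2] = 0xC

Only C[1] changed, to 0x1. In CFB, a change in C_i flips the same bit in P_i and garbles P_{i+1}. Decrypting the received ciphertext:
P[0]: E(K, 0x2) = 0xF; 0x1 ⊕ 0xF = 0xE.
P[1]: E(K, 0x1) = 0x2; 0x1 ⊕ 0x2 = 0x3.
P[2]: E(K, 0x1) = 0x2; 0xE ⊕ 0x2 = 0xC.
Blocks that differ from the original plaintext: P[1], P[2].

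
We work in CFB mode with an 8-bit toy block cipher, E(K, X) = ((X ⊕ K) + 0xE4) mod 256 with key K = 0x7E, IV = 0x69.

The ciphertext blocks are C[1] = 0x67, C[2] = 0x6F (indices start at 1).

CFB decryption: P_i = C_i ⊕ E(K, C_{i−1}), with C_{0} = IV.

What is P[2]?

P[2]: E(K, 0x67) = 0xFD; 0x6F ⊕ 0xFD = 0x92.

P[2] = 0x92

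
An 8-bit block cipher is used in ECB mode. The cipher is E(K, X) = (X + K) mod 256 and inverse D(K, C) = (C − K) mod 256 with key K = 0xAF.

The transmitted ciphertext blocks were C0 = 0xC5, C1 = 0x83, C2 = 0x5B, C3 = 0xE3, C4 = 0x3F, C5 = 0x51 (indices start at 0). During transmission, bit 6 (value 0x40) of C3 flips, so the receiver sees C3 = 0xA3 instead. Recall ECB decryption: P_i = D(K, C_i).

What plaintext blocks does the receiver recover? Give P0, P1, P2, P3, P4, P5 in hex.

Only C3 changed, to 0xA3. In ECB, a change in C_i affects only P_i. Decrypting the received ciphertext:
P0: D(K, 0xC5) = 0x16.
P1: D(K, 0x83) = 0xD4.
P2: D(K, 0x5B) = 0xAC.
P3: D(K, 0xA3) = 0xF4.
P4: D(K, 0x3F) = 0x90.
P5: D(K, 0x51) = 0xA2.
Blocks that differ from the original plaintext: P3.

P0 = 0x16, P1 = 0xD4, P2 = 0xAC, P3 = 0xF4, P4 = 0x90, P5 = 0xA2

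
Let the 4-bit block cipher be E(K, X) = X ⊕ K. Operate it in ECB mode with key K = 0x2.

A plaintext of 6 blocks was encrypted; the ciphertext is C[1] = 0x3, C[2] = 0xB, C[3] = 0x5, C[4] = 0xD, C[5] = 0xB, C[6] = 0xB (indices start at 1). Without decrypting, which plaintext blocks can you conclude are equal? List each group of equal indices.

ECB encrypts each block independently with the same key, so equal ciphertext blocks imply equal plaintext blocks.
C[2] = C[5] = C[6] = 0xB, so P[2] = P[5] = P[6].

P[2] = P[5] = P[6]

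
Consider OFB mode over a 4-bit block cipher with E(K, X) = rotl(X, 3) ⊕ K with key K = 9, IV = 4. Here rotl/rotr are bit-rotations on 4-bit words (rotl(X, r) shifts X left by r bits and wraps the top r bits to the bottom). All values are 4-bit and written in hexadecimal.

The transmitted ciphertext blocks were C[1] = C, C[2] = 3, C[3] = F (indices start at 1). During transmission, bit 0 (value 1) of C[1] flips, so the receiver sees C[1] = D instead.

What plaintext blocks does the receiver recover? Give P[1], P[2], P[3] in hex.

P[1] = 6, P[2] = 7, P[3] = 4

OFB decryption: S_i = E(K, S_{i−1}) with S_{0} = IV; P_i = C_i ⊕ S_i.
Only C[1] changed, to D. In OFB, a change in C_i flips the same bit in P_i only; the keystream is unaffected. Decrypting the received ciphertext:
P[1]: S = E(K, 4) = B; D ⊕ B = 6.
P[2]: S = E(K, B) = 4; 3 ⊕ 4 = 7.
P[3]: S = E(K, 4) = B; F ⊕ B = 4.
Blocks that differ from the original plaintext: P[1].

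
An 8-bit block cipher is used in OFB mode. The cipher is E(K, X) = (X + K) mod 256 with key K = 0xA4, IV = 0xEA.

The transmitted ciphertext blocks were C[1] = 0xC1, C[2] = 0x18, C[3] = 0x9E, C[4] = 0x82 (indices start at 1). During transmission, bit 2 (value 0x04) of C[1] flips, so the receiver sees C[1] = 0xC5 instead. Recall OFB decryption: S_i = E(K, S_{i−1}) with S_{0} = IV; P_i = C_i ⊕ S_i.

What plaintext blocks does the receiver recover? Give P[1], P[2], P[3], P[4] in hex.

Only C[1] changed, to 0xC5. In OFB, a change in C_i flips the same bit in P_i only; the keystream is unaffected. Decrypting the received ciphertext:
P[1]: S = E(K, 0xEA) = 0x8E; 0xC5 ⊕ 0x8E = 0x4B.
P[2]: S = E(K, 0x8E) = 0x32; 0x18 ⊕ 0x32 = 0x2A.
P[3]: S = E(K, 0x32) = 0xD6; 0x9E ⊕ 0xD6 = 0x48.
P[4]: S = E(K, 0xD6) = 0x7A; 0x82 ⊕ 0x7A = 0xF8.
Blocks that differ from the original plaintext: P[1].

P[1] = 0x4B, P[2] = 0x2A, P[3] = 0x48, P[4] = 0xF8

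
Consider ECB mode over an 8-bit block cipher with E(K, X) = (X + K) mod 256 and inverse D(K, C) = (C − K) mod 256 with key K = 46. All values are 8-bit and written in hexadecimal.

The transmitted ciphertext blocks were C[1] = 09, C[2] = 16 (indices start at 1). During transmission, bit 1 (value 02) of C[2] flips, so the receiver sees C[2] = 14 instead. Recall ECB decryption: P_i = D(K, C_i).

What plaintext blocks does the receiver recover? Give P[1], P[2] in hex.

P[1] = C3, P[2] = CE

Only C[2] changed, to 14. In ECB, a change in C_i affects only P_i. Decrypting the received ciphertext:
P[1]: D(K, 09) = C3.
P[2]: D(K, 14) = CE.
Blocks that differ from the original plaintext: P[2].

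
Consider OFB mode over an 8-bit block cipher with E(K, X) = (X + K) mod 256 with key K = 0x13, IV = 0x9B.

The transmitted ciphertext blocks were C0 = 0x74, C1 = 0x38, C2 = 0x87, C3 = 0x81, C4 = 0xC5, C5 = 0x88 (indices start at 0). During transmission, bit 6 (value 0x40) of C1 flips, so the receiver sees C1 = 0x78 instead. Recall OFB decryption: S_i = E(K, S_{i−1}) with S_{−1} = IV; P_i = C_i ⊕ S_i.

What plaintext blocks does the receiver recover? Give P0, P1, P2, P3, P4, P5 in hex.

Only C1 changed, to 0x78. In OFB, a change in C_i flips the same bit in P_i only; the keystream is unaffected. Decrypting the received ciphertext:
P0: S = E(K, 0x9B) = 0xAE; 0x74 ⊕ 0xAE = 0xDA.
P1: S = E(K, 0xAE) = 0xC1; 0x78 ⊕ 0xC1 = 0xB9.
P2: S = E(K, 0xC1) = 0xD4; 0x87 ⊕ 0xD4 = 0x53.
P3: S = E(K, 0xD4) = 0xE7; 0x81 ⊕ 0xE7 = 0x66.
P4: S = E(K, 0xE7) = 0xFA; 0xC5 ⊕ 0xFA = 0x3F.
P5: S = E(K, 0xFA) = 0x0D; 0x88 ⊕ 0x0D = 0x85.
Blocks that differ from the original plaintext: P1.

P0 = 0xDA, P1 = 0xB9, P2 = 0x53, P3 = 0x66, P4 = 0x3F, P5 = 0x85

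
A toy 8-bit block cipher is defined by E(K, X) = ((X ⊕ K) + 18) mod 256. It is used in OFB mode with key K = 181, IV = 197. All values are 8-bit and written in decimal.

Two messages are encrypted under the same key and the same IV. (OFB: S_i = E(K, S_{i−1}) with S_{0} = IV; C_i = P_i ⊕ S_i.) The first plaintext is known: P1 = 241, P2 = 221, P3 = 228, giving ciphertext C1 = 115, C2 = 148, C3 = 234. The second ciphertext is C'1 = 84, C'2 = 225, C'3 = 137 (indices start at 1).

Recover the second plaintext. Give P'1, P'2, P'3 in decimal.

P'1 = 214, P'2 = 168, P'3 = 135

In OFB with a reused IV, both messages share the same keystream S_i, so C_i ⊕ C'_i = P_i ⊕ P'_i and thus P'_i = P_i ⊕ C_i ⊕ C'_i.
P'1: 241 ⊕ 115 ⊕ 84 = 214.
P'2: 221 ⊕ 148 ⊕ 225 = 168.
P'3: 228 ⊕ 234 ⊕ 137 = 135.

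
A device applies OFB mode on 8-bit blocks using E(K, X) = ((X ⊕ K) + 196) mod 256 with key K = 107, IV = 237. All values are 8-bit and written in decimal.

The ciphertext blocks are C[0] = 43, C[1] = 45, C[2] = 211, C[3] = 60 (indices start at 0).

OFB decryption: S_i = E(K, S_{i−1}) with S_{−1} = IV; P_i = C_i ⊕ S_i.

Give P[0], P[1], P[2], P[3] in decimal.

P[0]: S = E(K, 237) = 74; 43 ⊕ 74 = 97.
P[1]: S = E(K, 74) = 229; 45 ⊕ 229 = 200.
P[2]: S = E(K, 229) = 82; 211 ⊕ 82 = 129.
P[3]: S = E(K, 82) = 253; 60 ⊕ 253 = 193.

P[0] = 97, P[1] = 200, P[2] = 129, P[3] = 193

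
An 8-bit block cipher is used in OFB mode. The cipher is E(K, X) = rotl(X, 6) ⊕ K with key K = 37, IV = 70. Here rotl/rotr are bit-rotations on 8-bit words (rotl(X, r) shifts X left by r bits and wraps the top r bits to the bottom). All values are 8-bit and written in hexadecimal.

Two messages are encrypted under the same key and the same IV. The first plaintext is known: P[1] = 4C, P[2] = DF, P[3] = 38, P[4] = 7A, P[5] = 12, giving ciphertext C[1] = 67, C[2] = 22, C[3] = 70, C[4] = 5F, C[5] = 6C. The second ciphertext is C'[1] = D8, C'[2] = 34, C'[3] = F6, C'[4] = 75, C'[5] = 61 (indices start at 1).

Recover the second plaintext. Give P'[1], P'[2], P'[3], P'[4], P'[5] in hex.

In OFB with a reused IV, both messages share the same keystream S_i, so C_i ⊕ C'_i = P_i ⊕ P'_i and thus P'_i = P_i ⊕ C_i ⊕ C'_i.
P'[1]: 4C ⊕ 67 ⊕ D8 = F3.
P'[2]: DF ⊕ 22 ⊕ 34 = C9.
P'[3]: 38 ⊕ 70 ⊕ F6 = BE.
P'[4]: 7A ⊕ 5F ⊕ 75 = 50.
P'[5]: 12 ⊕ 6C ⊕ 61 = 1F.

P'[1] = F3, P'[2] = C9, P'[3] = BE, P'[4] = 50, P'[5] = 1F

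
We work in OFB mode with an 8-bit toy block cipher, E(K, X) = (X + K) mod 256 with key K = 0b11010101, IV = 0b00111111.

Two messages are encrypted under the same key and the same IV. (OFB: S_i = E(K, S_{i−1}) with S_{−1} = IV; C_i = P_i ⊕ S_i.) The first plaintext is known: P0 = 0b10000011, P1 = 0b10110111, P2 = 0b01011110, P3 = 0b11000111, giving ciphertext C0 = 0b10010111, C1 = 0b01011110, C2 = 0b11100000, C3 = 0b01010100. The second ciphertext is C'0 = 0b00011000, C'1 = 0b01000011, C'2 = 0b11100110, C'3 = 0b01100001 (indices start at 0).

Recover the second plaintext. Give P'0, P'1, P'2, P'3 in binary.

In OFB with a reused IV, both messages share the same keystream S_i, so C_i ⊕ C'_i = P_i ⊕ P'_i and thus P'_i = P_i ⊕ C_i ⊕ C'_i.
P'0: 0b10000011 ⊕ 0b10010111 ⊕ 0b00011000 = 0b00001100.
P'1: 0b10110111 ⊕ 0b01011110 ⊕ 0b01000011 = 0b10101010.
P'2: 0b01011110 ⊕ 0b11100000 ⊕ 0b11100110 = 0b01011000.
P'3: 0b11000111 ⊕ 0b01010100 ⊕ 0b01100001 = 0b11110010.

P'0 = 0b00001100, P'1 = 0b10101010, P'2 = 0b01011000, P'3 = 0b11110010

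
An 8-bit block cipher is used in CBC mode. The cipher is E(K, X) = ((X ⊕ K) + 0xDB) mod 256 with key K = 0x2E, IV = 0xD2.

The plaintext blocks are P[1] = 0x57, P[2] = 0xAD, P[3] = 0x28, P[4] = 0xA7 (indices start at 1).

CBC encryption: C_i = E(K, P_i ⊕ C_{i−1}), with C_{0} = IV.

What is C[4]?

C[1]: P[1] ⊕ 0xD2 = 0x85; E(K, 0x85) = 0x86.
C[2]: P[2] ⊕ 0x86 = 0x2B; E(K, 0x2B) = 0xE0.
C[3]: P[3] ⊕ 0xE0 = 0xC8; E(K, 0xC8) = 0xC1.
C[4]: P[4] ⊕ 0xC1 = 0x66; E(K, 0x66) = 0x23.

C[4] = 0x23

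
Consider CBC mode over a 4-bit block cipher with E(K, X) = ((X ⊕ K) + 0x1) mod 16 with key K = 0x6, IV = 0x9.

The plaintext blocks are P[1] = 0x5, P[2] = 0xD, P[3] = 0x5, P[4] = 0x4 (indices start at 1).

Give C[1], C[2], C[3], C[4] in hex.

C[1] = 0xB, C[2] = 0x1, C[3] = 0x3, C[4] = 0x2

CBC encryption: C_i = E(K, P_i ⊕ C_{i−1}), with C_{0} = IV.
C[1]: P[1] ⊕ 0x9 = 0xC; E(K, 0xC) = 0xB.
C[2]: P[2] ⊕ 0xB = 0x6; E(K, 0x6) = 0x1.
C[3]: P[3] ⊕ 0x1 = 0x4; E(K, 0x4) = 0x3.
C[4]: P[4] ⊕ 0x3 = 0x7; E(K, 0x7) = 0x2.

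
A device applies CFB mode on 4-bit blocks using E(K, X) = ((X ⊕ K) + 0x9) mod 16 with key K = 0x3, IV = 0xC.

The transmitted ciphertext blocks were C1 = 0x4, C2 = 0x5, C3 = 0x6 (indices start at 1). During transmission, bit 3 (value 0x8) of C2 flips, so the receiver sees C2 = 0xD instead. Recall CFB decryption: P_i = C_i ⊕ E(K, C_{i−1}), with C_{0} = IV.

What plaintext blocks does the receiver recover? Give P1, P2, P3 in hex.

Only C2 changed, to 0xD. In CFB, a change in C_i flips the same bit in P_i and garbles P_{i+1}. Decrypting the received ciphertext:
P1: E(K, 0xC) = 0x8; 0x4 ⊕ 0x8 = 0xC.
P2: E(K, 0x4) = 0x0; 0xD ⊕ 0x0 = 0xD.
P3: E(K, 0xD) = 0x7; 0x6 ⊕ 0x7 = 0x1.
Blocks that differ from the original plaintext: P2, P3.

P1 = 0xC, P2 = 0xD, P3 = 0x1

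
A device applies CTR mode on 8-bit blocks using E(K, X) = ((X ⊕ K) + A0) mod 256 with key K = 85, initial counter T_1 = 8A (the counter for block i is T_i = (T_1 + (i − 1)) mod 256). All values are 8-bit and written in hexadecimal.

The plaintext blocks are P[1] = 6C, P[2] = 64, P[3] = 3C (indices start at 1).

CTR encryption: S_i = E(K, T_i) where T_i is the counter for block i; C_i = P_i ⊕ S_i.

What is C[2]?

C[1]: T = 8A, S = E(K, T) = AF; 6C ⊕ AF = C3.
C[2]: T = 8B, S = E(K, T) = AE; 64 ⊕ AE = CA.

C[2] = CA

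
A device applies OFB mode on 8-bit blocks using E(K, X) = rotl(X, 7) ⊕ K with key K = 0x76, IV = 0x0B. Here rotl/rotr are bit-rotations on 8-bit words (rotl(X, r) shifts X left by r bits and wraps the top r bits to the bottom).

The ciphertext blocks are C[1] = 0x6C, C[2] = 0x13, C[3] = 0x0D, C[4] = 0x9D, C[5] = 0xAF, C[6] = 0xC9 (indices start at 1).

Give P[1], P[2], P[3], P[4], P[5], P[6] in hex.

P[1] = 0x9F, P[2] = 0x9C, P[3] = 0xBC, P[4] = 0x33, P[5] = 0x8E, P[6] = 0x2F

OFB decryption: S_i = E(K, S_{i−1}) with S_{0} = IV; P_i = C_i ⊕ S_i.
P[1]: S = E(K, 0x0B) = 0xF3; 0x6C ⊕ 0xF3 = 0x9F.
P[2]: S = E(K, 0xF3) = 0x8F; 0x13 ⊕ 0x8F = 0x9C.
P[3]: S = E(K, 0x8F) = 0xB1; 0x0D ⊕ 0xB1 = 0xBC.
P[4]: S = E(K, 0xB1) = 0xAE; 0x9D ⊕ 0xAE = 0x33.
P[5]: S = E(K, 0xAE) = 0x21; 0xAF ⊕ 0x21 = 0x8E.
P[6]: S = E(K, 0x21) = 0xE6; 0xC9 ⊕ 0xE6 = 0x2F.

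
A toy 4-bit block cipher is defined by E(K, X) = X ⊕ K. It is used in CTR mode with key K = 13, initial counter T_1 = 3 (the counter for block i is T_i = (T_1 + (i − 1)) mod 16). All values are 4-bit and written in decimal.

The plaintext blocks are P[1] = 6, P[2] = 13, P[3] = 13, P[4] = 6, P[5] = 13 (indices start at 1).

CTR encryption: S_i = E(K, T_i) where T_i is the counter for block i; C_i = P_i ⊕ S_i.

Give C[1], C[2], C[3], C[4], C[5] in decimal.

C[1] = 8, C[2] = 4, C[3] = 5, C[4] = 13, C[5] = 7

C[1]: T = 3, S = E(K, T) = 14; 6 ⊕ 14 = 8.
C[2]: T = 4, S = E(K, T) = 9; 13 ⊕ 9 = 4.
C[3]: T = 5, S = E(K, T) = 8; 13 ⊕ 8 = 5.
C[4]: T = 6, S = E(K, T) = 11; 6 ⊕ 11 = 13.
C[5]: T = 7, S = E(K, T) = 10; 13 ⊕ 10 = 7.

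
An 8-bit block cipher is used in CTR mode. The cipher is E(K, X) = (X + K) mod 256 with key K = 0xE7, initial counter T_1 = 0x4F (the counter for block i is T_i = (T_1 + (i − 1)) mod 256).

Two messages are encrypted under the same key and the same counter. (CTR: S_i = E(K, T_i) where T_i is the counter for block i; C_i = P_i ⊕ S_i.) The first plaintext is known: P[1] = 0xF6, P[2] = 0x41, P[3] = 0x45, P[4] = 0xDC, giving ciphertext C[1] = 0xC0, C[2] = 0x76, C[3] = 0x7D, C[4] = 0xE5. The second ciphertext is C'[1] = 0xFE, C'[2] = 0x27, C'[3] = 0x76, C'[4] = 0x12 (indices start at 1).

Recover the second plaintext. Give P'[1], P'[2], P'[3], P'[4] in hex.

In CTR with a reused counter, both messages share the same keystream S_i, so C_i ⊕ C'_i = P_i ⊕ P'_i and thus P'_i = P_i ⊕ C_i ⊕ C'_i.
P'[1]: 0xF6 ⊕ 0xC0 ⊕ 0xFE = 0xC8.
P'[2]: 0x41 ⊕ 0x76 ⊕ 0x27 = 0x10.
P'[3]: 0x45 ⊕ 0x7D ⊕ 0x76 = 0x4E.
P'[4]: 0xDC ⊕ 0xE5 ⊕ 0x12 = 0x2B.

P'[1] = 0xC8, P'[2] = 0x10, P'[3] = 0x4E, P'[4] = 0x2B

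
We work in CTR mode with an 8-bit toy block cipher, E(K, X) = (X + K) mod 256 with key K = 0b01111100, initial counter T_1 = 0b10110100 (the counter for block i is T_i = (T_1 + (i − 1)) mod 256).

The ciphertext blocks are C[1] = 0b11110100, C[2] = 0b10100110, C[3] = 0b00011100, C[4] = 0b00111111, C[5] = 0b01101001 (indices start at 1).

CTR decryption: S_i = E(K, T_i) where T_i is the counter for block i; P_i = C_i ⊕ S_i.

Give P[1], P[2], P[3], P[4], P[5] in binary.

P[1]: T = 0b10110100, S = E(K, T) = 0b00110000; 0b11110100 ⊕ 0b00110000 = 0b11000100.
P[2]: T = 0b10110101, S = E(K, T) = 0b00110001; 0b10100110 ⊕ 0b00110001 = 0b10010111.
P[3]: T = 0b10110110, S = E(K, T) = 0b00110010; 0b00011100 ⊕ 0b00110010 = 0b00101110.
P[4]: T = 0b10110111, S = E(K, T) = 0b00110011; 0b00111111 ⊕ 0b00110011 = 0b00001100.
P[5]: T = 0b10111000, S = E(K, T) = 0b00110100; 0b01101001 ⊕ 0b00110100 = 0b01011101.

P[1] = 0b11000100, P[2] = 0b10010111, P[3] = 0b00101110, P[4] = 0b00001100, P[5] = 0b01011101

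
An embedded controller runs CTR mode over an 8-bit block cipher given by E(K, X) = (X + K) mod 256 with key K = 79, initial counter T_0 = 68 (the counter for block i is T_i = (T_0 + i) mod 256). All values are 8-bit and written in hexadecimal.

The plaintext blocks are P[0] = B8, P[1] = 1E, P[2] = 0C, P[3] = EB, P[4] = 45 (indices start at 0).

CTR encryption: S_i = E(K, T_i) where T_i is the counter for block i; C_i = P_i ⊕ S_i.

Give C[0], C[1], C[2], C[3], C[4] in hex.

C[0]: T = 68, S = E(K, T) = E1; B8 ⊕ E1 = 59.
C[1]: T = 69, S = E(K, T) = E2; 1E ⊕ E2 = FC.
C[2]: T = 6A, S = E(K, T) = E3; 0C ⊕ E3 = EF.
C[3]: T = 6B, S = E(K, T) = E4; EB ⊕ E4 = 0F.
C[4]: T = 6C, S = E(K, T) = E5; 45 ⊕ E5 = A0.

C[0] = 59, C[1] = FC, C[2] = EF, C[3] = 0F, C[4] = A0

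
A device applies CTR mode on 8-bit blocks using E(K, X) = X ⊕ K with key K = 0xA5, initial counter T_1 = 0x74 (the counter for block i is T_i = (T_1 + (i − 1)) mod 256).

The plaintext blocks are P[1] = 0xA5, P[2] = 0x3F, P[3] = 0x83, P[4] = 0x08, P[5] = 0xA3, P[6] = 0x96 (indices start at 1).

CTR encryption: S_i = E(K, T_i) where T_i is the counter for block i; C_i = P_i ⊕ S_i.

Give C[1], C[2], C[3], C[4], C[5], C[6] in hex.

C[1] = 0x74, C[2] = 0xEF, C[3] = 0x50, C[4] = 0xDA, C[5] = 0x7E, C[6] = 0x4A

C[1]: T = 0x74, S = E(K, T) = 0xD1; 0xA5 ⊕ 0xD1 = 0x74.
C[2]: T = 0x75, S = E(K, T) = 0xD0; 0x3F ⊕ 0xD0 = 0xEF.
C[3]: T = 0x76, S = E(K, T) = 0xD3; 0x83 ⊕ 0xD3 = 0x50.
C[4]: T = 0x77, S = E(K, T) = 0xD2; 0x08 ⊕ 0xD2 = 0xDA.
C[5]: T = 0x78, S = E(K, T) = 0xDD; 0xA3 ⊕ 0xDD = 0x7E.
C[6]: T = 0x79, S = E(K, T) = 0xDC; 0x96 ⊕ 0xDC = 0x4A.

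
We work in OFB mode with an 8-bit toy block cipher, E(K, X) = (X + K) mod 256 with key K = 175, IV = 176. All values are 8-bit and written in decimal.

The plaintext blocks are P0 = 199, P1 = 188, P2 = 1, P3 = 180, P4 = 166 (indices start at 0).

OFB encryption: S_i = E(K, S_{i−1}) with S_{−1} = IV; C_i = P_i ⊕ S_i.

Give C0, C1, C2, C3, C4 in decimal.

C0: S = E(K, 176) = 95; 199 ⊕ 95 = 152.
C1: S = E(K, 95) = 14; 188 ⊕ 14 = 178.
C2: S = E(K, 14) = 189; 1 ⊕ 189 = 188.
C3: S = E(K, 189) = 108; 180 ⊕ 108 = 216.
C4: S = E(K, 108) = 27; 166 ⊕ 27 = 189.

C0 = 152, C1 = 178, C2 = 188, C3 = 216, C4 = 189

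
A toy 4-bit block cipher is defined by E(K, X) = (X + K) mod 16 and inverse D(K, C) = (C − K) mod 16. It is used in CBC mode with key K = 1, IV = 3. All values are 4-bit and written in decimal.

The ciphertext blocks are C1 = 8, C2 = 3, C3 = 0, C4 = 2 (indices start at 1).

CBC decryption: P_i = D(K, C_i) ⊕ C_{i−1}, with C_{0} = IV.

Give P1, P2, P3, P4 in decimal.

P1: D(K, 8) = 7; 7 ⊕ 3 = 4.
P2: D(K, 3) = 2; 2 ⊕ 8 = 10.
P3: D(K, 0) = 15; 15 ⊕ 3 = 12.
P4: D(K, 2) = 1; 1 ⊕ 0 = 1.

P1 = 4, P2 = 10, P3 = 12, P4 = 1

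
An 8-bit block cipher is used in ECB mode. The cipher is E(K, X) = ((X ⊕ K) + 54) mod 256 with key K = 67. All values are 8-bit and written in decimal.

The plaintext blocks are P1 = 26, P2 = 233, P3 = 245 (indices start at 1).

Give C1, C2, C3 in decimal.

ECB encryption: C_i = E(K, P_i).
C1: E(K, 26) = 143.
C2: E(K, 233) = 224.
C3: E(K, 245) = 236.

C1 = 143, C2 = 224, C3 = 236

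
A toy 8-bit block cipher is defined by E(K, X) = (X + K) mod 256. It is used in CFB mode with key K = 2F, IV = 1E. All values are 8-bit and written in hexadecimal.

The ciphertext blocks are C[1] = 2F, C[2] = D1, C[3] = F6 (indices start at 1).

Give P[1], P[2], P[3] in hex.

P[1] = 62, P[2] = 8F, P[3] = F6

CFB decryption: P_i = C_i ⊕ E(K, C_{i−1}), with C_{0} = IV.
P[1]: E(K, 1E) = 4D; 2F ⊕ 4D = 62.
P[2]: E(K, 2F) = 5E; D1 ⊕ 5E = 8F.
P[3]: E(K, D1) = 00; F6 ⊕ 00 = F6.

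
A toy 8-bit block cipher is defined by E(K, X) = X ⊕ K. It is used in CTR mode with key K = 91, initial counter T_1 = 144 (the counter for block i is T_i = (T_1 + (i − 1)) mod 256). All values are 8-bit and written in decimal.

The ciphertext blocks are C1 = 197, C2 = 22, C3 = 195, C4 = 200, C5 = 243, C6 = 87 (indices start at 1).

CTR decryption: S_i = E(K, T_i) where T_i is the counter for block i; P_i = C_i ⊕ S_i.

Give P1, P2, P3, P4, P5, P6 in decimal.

P1 = 14, P2 = 220, P3 = 10, P4 = 0, P5 = 60, P6 = 153

P1: T = 144, S = E(K, T) = 203; 197 ⊕ 203 = 14.
P2: T = 145, S = E(K, T) = 202; 22 ⊕ 202 = 220.
P3: T = 146, S = E(K, T) = 201; 195 ⊕ 201 = 10.
P4: T = 147, S = E(K, T) = 200; 200 ⊕ 200 = 0.
P5: T = 148, S = E(K, T) = 207; 243 ⊕ 207 = 60.
P6: T = 149, S = E(K, T) = 206; 87 ⊕ 206 = 153.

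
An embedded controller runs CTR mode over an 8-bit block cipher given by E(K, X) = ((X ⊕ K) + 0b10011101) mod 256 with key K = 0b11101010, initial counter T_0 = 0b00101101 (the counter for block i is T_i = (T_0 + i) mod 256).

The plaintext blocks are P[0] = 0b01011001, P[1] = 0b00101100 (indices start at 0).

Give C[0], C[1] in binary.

C[0] = 0b00111101, C[1] = 0b01001101

CTR encryption: S_i = E(K, T_i) where T_i is the counter for block i; C_i = P_i ⊕ S_i.
C[0]: T = 0b00101101, S = E(K, T) = 0b01100100; 0b01011001 ⊕ 0b01100100 = 0b00111101.
C[1]: T = 0b00101110, S = E(K, T) = 0b01100001; 0b00101100 ⊕ 0b01100001 = 0b01001101.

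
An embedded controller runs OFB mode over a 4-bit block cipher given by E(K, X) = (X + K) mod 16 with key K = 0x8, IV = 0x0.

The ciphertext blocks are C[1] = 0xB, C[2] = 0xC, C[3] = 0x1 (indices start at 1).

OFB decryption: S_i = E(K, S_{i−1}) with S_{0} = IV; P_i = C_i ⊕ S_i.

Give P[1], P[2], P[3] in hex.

P[1] = 0x3, P[2] = 0xC, P[3] = 0x9

P[1]: S = E(K, 0x0) = 0x8; 0xB ⊕ 0x8 = 0x3.
P[2]: S = E(K, 0x8) = 0x0; 0xC ⊕ 0x0 = 0xC.
P[3]: S = E(K, 0x0) = 0x8; 0x1 ⊕ 0x8 = 0x9.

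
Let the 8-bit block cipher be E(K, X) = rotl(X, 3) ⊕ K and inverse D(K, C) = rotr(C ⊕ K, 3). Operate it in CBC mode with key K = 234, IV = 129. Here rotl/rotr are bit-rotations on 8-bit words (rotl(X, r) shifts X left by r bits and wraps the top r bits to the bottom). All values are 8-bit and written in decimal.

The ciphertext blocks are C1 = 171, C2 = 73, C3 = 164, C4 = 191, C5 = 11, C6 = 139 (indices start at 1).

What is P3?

P3 = 128

CBC decryption: P_i = D(K, C_i) ⊕ C_{i−1}, with C_{0} = IV.
P3: D(K, 164) = 201; 201 ⊕ 73 = 128.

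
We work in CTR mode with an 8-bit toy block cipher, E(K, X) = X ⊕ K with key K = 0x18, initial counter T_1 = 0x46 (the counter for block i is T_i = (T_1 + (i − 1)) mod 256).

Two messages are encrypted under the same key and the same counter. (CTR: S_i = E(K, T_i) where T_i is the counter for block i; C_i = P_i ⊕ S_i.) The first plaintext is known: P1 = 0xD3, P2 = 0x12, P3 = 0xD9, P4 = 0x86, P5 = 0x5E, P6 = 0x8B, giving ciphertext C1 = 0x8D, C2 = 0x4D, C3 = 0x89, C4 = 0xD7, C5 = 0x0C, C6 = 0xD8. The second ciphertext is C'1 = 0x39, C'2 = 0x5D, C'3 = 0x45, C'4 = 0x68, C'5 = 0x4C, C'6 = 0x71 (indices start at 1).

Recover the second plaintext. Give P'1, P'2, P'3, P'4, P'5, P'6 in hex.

In CTR with a reused counter, both messages share the same keystream S_i, so C_i ⊕ C'_i = P_i ⊕ P'_i and thus P'_i = P_i ⊕ C_i ⊕ C'_i.
P'1: 0xD3 ⊕ 0x8D ⊕ 0x39 = 0x67.
P'2: 0x12 ⊕ 0x4D ⊕ 0x5D = 0x02.
P'3: 0xD9 ⊕ 0x89 ⊕ 0x45 = 0x15.
P'4: 0x86 ⊕ 0xD7 ⊕ 0x68 = 0x39.
P'5: 0x5E ⊕ 0x0C ⊕ 0x4C = 0x1E.
P'6: 0x8B ⊕ 0xD8 ⊕ 0x71 = 0x22.

P'1 = 0x67, P'2 = 0x02, P'3 = 0x15, P'4 = 0x39, P'5 = 0x1E, P'6 = 0x22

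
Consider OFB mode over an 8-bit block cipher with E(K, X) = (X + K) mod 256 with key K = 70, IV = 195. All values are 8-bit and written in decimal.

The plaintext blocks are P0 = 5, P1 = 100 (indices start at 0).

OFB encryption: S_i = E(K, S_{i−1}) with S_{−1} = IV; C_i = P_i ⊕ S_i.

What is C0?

C0 = 12

C0: S = E(K, 195) = 9; 5 ⊕ 9 = 12.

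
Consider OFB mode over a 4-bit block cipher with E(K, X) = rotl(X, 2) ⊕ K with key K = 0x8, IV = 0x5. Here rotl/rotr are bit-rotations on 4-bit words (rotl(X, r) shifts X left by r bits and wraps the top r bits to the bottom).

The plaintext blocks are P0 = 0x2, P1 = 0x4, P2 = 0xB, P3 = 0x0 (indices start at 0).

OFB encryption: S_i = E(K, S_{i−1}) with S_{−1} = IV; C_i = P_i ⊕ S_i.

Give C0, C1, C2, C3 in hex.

C0 = 0xF, C1 = 0xB, C2 = 0xC, C3 = 0x5

C0: S = E(K, 0x5) = 0xD; 0x2 ⊕ 0xD = 0xF.
C1: S = E(K, 0xD) = 0xF; 0x4 ⊕ 0xF = 0xB.
C2: S = E(K, 0xF) = 0x7; 0xB ⊕ 0x7 = 0xC.
C3: S = E(K, 0x7) = 0x5; 0x0 ⊕ 0x5 = 0x5.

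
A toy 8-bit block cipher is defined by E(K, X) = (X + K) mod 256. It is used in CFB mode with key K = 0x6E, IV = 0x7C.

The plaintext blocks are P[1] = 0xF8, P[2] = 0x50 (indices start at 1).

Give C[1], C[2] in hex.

C[1] = 0x12, C[2] = 0xD0

CFB encryption: C_i = P_i ⊕ E(K, C_{i−1}), with C_{0} = IV.
C[1]: E(K, 0x7C) = 0xEA; 0xF8 ⊕ 0xEA = 0x12.
C[2]: E(K, 0x12) = 0x80; 0x50 ⊕ 0x80 = 0xD0.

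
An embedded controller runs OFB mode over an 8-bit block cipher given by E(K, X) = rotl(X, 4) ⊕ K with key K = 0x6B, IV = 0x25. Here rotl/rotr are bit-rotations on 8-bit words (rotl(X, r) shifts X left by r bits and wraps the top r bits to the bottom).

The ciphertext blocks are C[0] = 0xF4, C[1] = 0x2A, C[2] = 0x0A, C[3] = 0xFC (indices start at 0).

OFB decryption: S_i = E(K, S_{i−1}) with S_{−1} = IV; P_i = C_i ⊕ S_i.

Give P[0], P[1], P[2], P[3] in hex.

P[0]: S = E(K, 0x25) = 0x39; 0xF4 ⊕ 0x39 = 0xCD.
P[1]: S = E(K, 0x39) = 0xF8; 0x2A ⊕ 0xF8 = 0xD2.
P[2]: S = E(K, 0xF8) = 0xE4; 0x0A ⊕ 0xE4 = 0xEE.
P[3]: S = E(K, 0xE4) = 0x25; 0xFC ⊕ 0x25 = 0xD9.

P[0] = 0xCD, P[1] = 0xD2, P[2] = 0xEE, P[3] = 0xD9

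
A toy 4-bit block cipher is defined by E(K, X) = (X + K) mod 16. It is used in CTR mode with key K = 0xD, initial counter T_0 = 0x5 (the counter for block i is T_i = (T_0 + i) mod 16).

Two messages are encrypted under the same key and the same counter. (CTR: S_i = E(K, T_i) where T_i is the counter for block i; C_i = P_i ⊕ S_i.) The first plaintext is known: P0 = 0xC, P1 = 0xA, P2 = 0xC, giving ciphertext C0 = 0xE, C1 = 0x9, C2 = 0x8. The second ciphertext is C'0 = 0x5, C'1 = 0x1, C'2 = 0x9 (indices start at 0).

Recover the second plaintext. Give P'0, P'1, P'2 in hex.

In CTR with a reused counter, both messages share the same keystream S_i, so C_i ⊕ C'_i = P_i ⊕ P'_i and thus P'_i = P_i ⊕ C_i ⊕ C'_i.
P'0: 0xC ⊕ 0xE ⊕ 0x5 = 0x7.
P'1: 0xA ⊕ 0x9 ⊕ 0x1 = 0x2.
P'2: 0xC ⊕ 0x8 ⊕ 0x9 = 0xD.

P'0 = 0x7, P'1 = 0x2, P'2 = 0xD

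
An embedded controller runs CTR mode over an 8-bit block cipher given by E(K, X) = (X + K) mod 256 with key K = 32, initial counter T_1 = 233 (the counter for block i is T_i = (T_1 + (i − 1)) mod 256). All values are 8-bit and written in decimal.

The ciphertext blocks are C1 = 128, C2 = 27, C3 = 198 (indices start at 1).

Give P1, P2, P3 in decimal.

CTR decryption: S_i = E(K, T_i) where T_i is the counter for block i; P_i = C_i ⊕ S_i.
P1: T = 233, S = E(K, T) = 9; 128 ⊕ 9 = 137.
P2: T = 234, S = E(K, T) = 10; 27 ⊕ 10 = 17.
P3: T = 235, S = E(K, T) = 11; 198 ⊕ 11 = 205.

P1 = 137, P2 = 17, P3 = 205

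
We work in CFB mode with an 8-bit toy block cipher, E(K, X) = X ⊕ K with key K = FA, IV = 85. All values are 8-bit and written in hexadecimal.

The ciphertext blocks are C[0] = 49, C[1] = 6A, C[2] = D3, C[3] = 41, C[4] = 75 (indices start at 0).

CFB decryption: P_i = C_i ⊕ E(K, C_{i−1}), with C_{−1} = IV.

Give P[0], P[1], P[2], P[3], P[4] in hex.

P[0]: E(K, 85) = 7F; 49 ⊕ 7F = 36.
P[1]: E(K, 49) = B3; 6A ⊕ B3 = D9.
P[2]: E(K, 6A) = 90; D3 ⊕ 90 = 43.
P[3]: E(K, D3) = 29; 41 ⊕ 29 = 68.
P[4]: E(K, 41) = BB; 75 ⊕ BB = CE.

P[0] = 36, P[1] = D9, P[2] = 43, P[3] = 68, P[4] = CE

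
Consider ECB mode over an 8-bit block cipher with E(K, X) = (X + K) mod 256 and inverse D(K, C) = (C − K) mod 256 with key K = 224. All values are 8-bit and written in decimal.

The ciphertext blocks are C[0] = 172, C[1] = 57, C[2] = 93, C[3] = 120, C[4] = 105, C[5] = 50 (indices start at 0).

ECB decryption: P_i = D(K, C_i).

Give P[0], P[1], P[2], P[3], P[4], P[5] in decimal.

P[0] = 204, P[1] = 89, P[2] = 125, P[3] = 152, P[4] = 137, P[5] = 82

P[0]: D(K, 172) = 204.
P[1]: D(K, 57) = 89.
P[2]: D(K, 93) = 125.
P[3]: D(K, 120) = 152.
P[4]: D(K, 105) = 137.
P[5]: D(K, 50) = 82.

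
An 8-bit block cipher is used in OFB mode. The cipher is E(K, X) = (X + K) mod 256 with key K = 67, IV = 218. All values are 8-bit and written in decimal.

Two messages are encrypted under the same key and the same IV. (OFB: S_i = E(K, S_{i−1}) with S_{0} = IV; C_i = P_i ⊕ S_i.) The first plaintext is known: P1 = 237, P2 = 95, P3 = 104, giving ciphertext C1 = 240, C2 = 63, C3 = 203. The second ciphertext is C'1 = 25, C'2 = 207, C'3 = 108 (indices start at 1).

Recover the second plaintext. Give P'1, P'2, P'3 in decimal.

In OFB with a reused IV, both messages share the same keystream S_i, so C_i ⊕ C'_i = P_i ⊕ P'_i and thus P'_i = P_i ⊕ C_i ⊕ C'_i.
P'1: 237 ⊕ 240 ⊕ 25 = 4.
P'2: 95 ⊕ 63 ⊕ 207 = 175.
P'3: 104 ⊕ 203 ⊕ 108 = 207.

P'1 = 4, P'2 = 175, P'3 = 207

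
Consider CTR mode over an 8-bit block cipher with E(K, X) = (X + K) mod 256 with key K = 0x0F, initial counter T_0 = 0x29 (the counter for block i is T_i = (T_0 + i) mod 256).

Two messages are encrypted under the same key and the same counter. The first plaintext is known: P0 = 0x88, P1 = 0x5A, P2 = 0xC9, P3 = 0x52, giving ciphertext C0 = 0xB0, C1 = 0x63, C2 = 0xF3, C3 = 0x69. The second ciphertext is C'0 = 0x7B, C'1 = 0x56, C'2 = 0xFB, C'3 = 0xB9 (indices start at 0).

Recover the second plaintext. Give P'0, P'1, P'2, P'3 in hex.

P'0 = 0x43, P'1 = 0x6F, P'2 = 0xC1, P'3 = 0x82

In CTR with a reused counter, both messages share the same keystream S_i, so C_i ⊕ C'_i = P_i ⊕ P'_i and thus P'_i = P_i ⊕ C_i ⊕ C'_i.
P'0: 0x88 ⊕ 0xB0 ⊕ 0x7B = 0x43.
P'1: 0x5A ⊕ 0x63 ⊕ 0x56 = 0x6F.
P'2: 0xC9 ⊕ 0xF3 ⊕ 0xFB = 0xC1.
P'3: 0x52 ⊕ 0x69 ⊕ 0xB9 = 0x82.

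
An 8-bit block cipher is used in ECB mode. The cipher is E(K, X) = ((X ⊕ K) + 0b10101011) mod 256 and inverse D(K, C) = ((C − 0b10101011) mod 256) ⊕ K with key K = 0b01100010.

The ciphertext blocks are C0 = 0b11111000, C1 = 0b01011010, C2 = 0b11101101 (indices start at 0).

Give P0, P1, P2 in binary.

ECB decryption: P_i = D(K, C_i).
P0: D(K, 0b11111000) = 0b00101111.
P1: D(K, 0b01011010) = 0b11001101.
P2: D(K, 0b11101101) = 0b00100000.

P0 = 0b00101111, P1 = 0b11001101, P2 = 0b00100000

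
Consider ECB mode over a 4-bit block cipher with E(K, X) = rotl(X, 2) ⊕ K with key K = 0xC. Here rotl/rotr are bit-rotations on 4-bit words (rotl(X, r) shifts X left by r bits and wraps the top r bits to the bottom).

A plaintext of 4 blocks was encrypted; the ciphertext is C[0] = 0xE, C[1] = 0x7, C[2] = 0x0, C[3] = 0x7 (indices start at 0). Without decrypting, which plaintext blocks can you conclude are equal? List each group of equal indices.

ECB encrypts each block independently with the same key, so equal ciphertext blocks imply equal plaintext blocks.
C[1] = C[3] = 0x7, so P[1] = P[3].

P[1] = P[3]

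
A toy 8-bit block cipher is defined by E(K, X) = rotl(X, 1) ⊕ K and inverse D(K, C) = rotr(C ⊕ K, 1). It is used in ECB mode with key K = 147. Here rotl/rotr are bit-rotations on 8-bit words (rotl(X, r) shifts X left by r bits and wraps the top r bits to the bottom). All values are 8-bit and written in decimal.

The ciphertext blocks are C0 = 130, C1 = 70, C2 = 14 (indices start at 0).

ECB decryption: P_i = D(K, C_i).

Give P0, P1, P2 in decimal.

P0: D(K, 130) = 136.
P1: D(K, 70) = 234.
P2: D(K, 14) = 206.

P0 = 136, P1 = 234, P2 = 206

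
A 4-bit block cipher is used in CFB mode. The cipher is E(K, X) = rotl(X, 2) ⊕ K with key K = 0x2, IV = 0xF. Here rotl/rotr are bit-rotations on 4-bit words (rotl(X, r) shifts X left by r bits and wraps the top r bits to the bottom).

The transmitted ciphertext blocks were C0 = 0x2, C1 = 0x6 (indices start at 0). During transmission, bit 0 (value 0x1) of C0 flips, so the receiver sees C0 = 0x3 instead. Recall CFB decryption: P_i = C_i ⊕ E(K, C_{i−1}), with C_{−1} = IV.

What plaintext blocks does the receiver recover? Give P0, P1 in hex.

P0 = 0xE, P1 = 0x8

Only C0 changed, to 0x3. In CFB, a change in C_i flips the same bit in P_i and garbles P_{i+1}. Decrypting the received ciphertext:
P0: E(K, 0xF) = 0xD; 0x3 ⊕ 0xD = 0xE.
P1: E(K, 0x3) = 0xE; 0x6 ⊕ 0xE = 0x8.
Blocks that differ from the original plaintext: P0, P1.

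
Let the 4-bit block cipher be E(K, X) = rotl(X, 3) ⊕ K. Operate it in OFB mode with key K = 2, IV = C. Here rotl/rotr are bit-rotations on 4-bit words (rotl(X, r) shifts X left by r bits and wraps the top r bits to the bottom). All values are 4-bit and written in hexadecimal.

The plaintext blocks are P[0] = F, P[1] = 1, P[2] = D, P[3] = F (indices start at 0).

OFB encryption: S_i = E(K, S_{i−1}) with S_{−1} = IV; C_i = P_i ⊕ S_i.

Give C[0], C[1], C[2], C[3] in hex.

C[0] = B, C[1] = 1, C[2] = F, C[3] = C

C[0]: S = E(K, C) = 4; F ⊕ 4 = B.
C[1]: S = E(K, 4) = 0; 1 ⊕ 0 = 1.
C[2]: S = E(K, 0) = 2; D ⊕ 2 = F.
C[3]: S = E(K, 2) = 3; F ⊕ 3 = C.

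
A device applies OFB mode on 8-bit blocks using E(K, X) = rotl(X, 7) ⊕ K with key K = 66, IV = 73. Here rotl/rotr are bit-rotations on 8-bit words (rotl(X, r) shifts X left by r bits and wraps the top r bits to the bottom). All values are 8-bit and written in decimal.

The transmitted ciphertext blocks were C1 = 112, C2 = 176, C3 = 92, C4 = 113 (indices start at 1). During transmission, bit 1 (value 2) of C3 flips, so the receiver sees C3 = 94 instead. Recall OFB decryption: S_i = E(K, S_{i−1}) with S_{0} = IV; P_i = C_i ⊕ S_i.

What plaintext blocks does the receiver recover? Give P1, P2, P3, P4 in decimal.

Only C3 changed, to 94. In OFB, a change in C_i flips the same bit in P_i only; the keystream is unaffected. Decrypting the received ciphertext:
P1: S = E(K, 73) = 230; 112 ⊕ 230 = 150.
P2: S = E(K, 230) = 49; 176 ⊕ 49 = 129.
P3: S = E(K, 49) = 218; 94 ⊕ 218 = 132.
P4: S = E(K, 218) = 47; 113 ⊕ 47 = 94.
Blocks that differ from the original plaintext: P3.

P1 = 150, P2 = 129, P3 = 132, P4 = 94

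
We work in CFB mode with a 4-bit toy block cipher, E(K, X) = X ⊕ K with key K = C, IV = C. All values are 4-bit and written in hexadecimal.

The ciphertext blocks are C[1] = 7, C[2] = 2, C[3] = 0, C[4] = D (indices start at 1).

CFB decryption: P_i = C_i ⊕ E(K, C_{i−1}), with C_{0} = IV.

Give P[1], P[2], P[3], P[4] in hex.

P[1] = 7, P[2] = 9, P[3] = E, P[4] = 1

P[1]: E(K, C) = 0; 7 ⊕ 0 = 7.
P[2]: E(K, 7) = B; 2 ⊕ B = 9.
P[3]: E(K, 2) = E; 0 ⊕ E = E.
P[4]: E(K, 0) = C; D ⊕ C = 1.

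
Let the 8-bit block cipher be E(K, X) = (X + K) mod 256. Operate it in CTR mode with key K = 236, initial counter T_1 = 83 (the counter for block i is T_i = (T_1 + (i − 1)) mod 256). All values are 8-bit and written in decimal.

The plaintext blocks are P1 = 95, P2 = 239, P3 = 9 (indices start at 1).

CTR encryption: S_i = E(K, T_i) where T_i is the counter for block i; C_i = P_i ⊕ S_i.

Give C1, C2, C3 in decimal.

C1: T = 83, S = E(K, T) = 63; 95 ⊕ 63 = 96.
C2: T = 84, S = E(K, T) = 64; 239 ⊕ 64 = 175.
C3: T = 85, S = E(K, T) = 65; 9 ⊕ 65 = 72.

C1 = 96, C2 = 175, C3 = 72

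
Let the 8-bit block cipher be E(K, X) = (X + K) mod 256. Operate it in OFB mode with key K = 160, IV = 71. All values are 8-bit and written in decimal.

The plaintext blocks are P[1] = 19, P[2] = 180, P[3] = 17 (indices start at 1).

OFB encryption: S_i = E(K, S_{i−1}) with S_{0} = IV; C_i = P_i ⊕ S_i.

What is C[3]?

C[1]: S = E(K, 71) = 231; 19 ⊕ 231 = 244.
C[2]: S = E(K, 231) = 135; 180 ⊕ 135 = 51.
C[3]: S = E(K, 135) = 39; 17 ⊕ 39 = 54.

C[3] = 54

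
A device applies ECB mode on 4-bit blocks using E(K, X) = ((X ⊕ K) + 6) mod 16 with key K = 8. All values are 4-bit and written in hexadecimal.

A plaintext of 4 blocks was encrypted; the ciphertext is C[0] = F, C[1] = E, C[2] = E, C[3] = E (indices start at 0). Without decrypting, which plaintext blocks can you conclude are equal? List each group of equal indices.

P[1] = P[2] = P[3]

ECB encrypts each block independently with the same key, so equal ciphertext blocks imply equal plaintext blocks.
C[1] = C[2] = C[3] = E, so P[1] = P[2] = P[3].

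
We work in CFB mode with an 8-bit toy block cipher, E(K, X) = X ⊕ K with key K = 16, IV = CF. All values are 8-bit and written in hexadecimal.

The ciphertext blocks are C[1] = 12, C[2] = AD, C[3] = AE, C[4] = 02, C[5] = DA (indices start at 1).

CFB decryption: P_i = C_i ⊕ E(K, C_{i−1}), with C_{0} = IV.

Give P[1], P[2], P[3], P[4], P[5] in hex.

P[1] = CB, P[2] = A9, P[3] = 15, P[4] = BA, P[5] = CE

P[1]: E(K, CF) = D9; 12 ⊕ D9 = CB.
P[2]: E(K, 12) = 04; AD ⊕ 04 = A9.
P[3]: E(K, AD) = BB; AE ⊕ BB = 15.
P[4]: E(K, AE) = B8; 02 ⊕ B8 = BA.
P[5]: E(K, 02) = 14; DA ⊕ 14 = CE.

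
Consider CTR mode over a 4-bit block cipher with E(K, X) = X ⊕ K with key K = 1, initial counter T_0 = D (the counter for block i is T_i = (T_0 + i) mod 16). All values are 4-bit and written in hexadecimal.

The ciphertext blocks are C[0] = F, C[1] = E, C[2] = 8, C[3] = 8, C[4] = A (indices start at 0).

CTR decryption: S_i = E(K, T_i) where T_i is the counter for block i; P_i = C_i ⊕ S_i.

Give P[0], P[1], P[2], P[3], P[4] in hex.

P[0] = 3, P[1] = 1, P[2] = 6, P[3] = 9, P[4] = A

P[0]: T = D, S = E(K, T) = C; F ⊕ C = 3.
P[1]: T = E, S = E(K, T) = F; E ⊕ F = 1.
P[2]: T = F, S = E(K, T) = E; 8 ⊕ E = 6.
P[3]: T = 0, S = E(K, T) = 1; 8 ⊕ 1 = 9.
P[4]: T = 1, S = E(K, T) = 0; A ⊕ 0 = A.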